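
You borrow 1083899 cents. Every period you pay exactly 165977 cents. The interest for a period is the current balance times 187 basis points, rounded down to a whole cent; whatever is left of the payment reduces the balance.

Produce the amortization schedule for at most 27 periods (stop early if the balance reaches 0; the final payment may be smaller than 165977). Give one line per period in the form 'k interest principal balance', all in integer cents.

1. interest=⌊1083899·187/10000⌋=20268; principal=165977-20268=145709; balance=1083899-145709=938190
2. interest=⌊938190·187/10000⌋=17544; principal=165977-17544=148433; balance=938190-148433=789757
3. interest=⌊789757·187/10000⌋=14768; principal=165977-14768=151209; balance=789757-151209=638548
4. interest=⌊638548·187/10000⌋=11940; principal=165977-11940=154037; balance=638548-154037=484511
5. interest=⌊484511·187/10000⌋=9060; principal=165977-9060=156917; balance=484511-156917=327594
6. interest=⌊327594·187/10000⌋=6126; principal=165977-6126=159851; balance=327594-159851=167743
7. interest=⌊167743·187/10000⌋=3136; principal=165977-3136=162841; balance=167743-162841=4902
8. interest=⌊4902·187/10000⌋=91; principal=min(165977-91,4902)=4902; balance=4902-4902=0

1 20268 145709 938190
2 17544 148433 789757
3 14768 151209 638548
4 11940 154037 484511
5 9060 156917 327594
6 6126 159851 167743
7 3136 162841 4902
8 91 4902 0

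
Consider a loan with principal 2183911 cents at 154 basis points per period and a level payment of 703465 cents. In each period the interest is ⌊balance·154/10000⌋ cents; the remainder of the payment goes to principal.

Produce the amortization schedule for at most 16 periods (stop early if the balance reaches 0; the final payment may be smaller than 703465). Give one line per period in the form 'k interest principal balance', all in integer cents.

1 33632 669833 1514078
2 23316 680149 833929
3 12842 690623 143306
4 2206 143306 0

1. interest=⌊2183911·154/10000⌋=33632; principal=703465-33632=669833; balance=2183911-669833=1514078
2. interest=⌊1514078·154/10000⌋=23316; principal=703465-23316=680149; balance=1514078-680149=833929
3. interest=⌊833929·154/10000⌋=12842; principal=703465-12842=690623; balance=833929-690623=143306
4. interest=⌊143306·154/10000⌋=2206; principal=min(703465-2206,143306)=143306; balance=143306-143306=0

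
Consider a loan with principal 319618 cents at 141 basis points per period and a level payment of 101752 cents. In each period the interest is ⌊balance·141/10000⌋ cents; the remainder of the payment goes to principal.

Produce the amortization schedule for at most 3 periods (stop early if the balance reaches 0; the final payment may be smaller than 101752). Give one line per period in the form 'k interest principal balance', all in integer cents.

1. interest=⌊319618·141/10000⌋=4506; principal=101752-4506=97246; balance=319618-97246=222372
2. interest=⌊222372·141/10000⌋=3135; principal=101752-3135=98617; balance=222372-98617=123755
3. interest=⌊123755·141/10000⌋=1744; principal=101752-1744=100008; balance=123755-100008=23747

1 4506 97246 222372
2 3135 98617 123755
3 1744 100008 23747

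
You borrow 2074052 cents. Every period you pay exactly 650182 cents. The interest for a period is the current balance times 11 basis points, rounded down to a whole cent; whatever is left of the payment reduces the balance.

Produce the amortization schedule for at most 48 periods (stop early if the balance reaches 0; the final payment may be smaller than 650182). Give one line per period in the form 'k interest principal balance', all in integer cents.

1 2281 647901 1426151
2 1568 648614 777537
3 855 649327 128210
4 141 128210 0

1. interest=⌊2074052·11/10000⌋=2281; principal=650182-2281=647901; balance=2074052-647901=1426151
2. interest=⌊1426151·11/10000⌋=1568; principal=650182-1568=648614; balance=1426151-648614=777537
3. interest=⌊777537·11/10000⌋=855; principal=650182-855=649327; balance=777537-649327=128210
4. interest=⌊128210·11/10000⌋=141; principal=min(650182-141,128210)=128210; balance=128210-128210=0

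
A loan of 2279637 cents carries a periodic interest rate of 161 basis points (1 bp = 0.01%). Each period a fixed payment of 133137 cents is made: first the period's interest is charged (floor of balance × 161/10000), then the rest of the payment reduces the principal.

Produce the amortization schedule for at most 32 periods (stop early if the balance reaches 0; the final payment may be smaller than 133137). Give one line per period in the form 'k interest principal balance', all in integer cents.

1 36702 96435 2183202
2 35149 97988 2085214
3 33571 99566 1985648
4 31968 101169 1884479
5 30340 102797 1781682
6 28685 104452 1677230
7 27003 106134 1571096
8 25294 107843 1463253
9 23558 109579 1353674
10 21794 111343 1242331
11 20001 113136 1129195
12 18180 114957 1014238
13 16329 116808 897430
14 14448 118689 778741
15 12537 120600 658141
16 10596 122541 535600
17 8623 124514 411086
18 6618 126519 284567
19 4581 128556 156011
20 2511 130626 25385
21 408 25385 0

1. interest=⌊2279637·161/10000⌋=36702; principal=133137-36702=96435; balance=2279637-96435=2183202
2. interest=⌊2183202·161/10000⌋=35149; principal=133137-35149=97988; balance=2183202-97988=2085214
3. interest=⌊2085214·161/10000⌋=33571; principal=133137-33571=99566; balance=2085214-99566=1985648
4. interest=⌊1985648·161/10000⌋=31968; principal=133137-31968=101169; balance=1985648-101169=1884479
5. interest=⌊1884479·161/10000⌋=30340; principal=133137-30340=102797; balance=1884479-102797=1781682
6. interest=⌊1781682·161/10000⌋=28685; principal=133137-28685=104452; balance=1781682-104452=1677230
7. interest=⌊1677230·161/10000⌋=27003; principal=133137-27003=106134; balance=1677230-106134=1571096
8. interest=⌊1571096·161/10000⌋=25294; principal=133137-25294=107843; balance=1571096-107843=1463253
9. interest=⌊1463253·161/10000⌋=23558; principal=133137-23558=109579; balance=1463253-109579=1353674
10. interest=⌊1353674·161/10000⌋=21794; principal=133137-21794=111343; balance=1353674-111343=1242331
11. interest=⌊1242331·161/10000⌋=20001; principal=133137-20001=113136; balance=1242331-113136=1129195
12. interest=⌊1129195·161/10000⌋=18180; principal=133137-18180=114957; balance=1129195-114957=1014238
13. interest=⌊1014238·161/10000⌋=16329; principal=133137-16329=116808; balance=1014238-116808=897430
14. interest=⌊897430·161/10000⌋=14448; principal=133137-14448=118689; balance=897430-118689=778741
15. interest=⌊778741·161/10000⌋=12537; principal=133137-12537=120600; balance=778741-120600=658141
16. interest=⌊658141·161/10000⌋=10596; principal=133137-10596=122541; balance=658141-122541=535600
17. interest=⌊535600·161/10000⌋=8623; principal=133137-8623=124514; balance=535600-124514=411086
18. interest=⌊411086·161/10000⌋=6618; principal=133137-6618=126519; balance=411086-126519=284567
19. interest=⌊284567·161/10000⌋=4581; principal=133137-4581=128556; balance=284567-128556=156011
20. interest=⌊156011·161/10000⌋=2511; principal=133137-2511=130626; balance=156011-130626=25385
21. interest=⌊25385·161/10000⌋=408; principal=min(133137-408,25385)=25385; balance=25385-25385=0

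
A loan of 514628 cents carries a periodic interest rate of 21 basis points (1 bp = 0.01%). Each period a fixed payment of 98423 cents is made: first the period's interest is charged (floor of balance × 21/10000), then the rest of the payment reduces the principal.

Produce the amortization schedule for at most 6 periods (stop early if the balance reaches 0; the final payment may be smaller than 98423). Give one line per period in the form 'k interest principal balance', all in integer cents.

1. interest=⌊514628·21/10000⌋=1080; principal=98423-1080=97343; balance=514628-97343=417285
2. interest=⌊417285·21/10000⌋=876; principal=98423-876=97547; balance=417285-97547=319738
3. interest=⌊319738·21/10000⌋=671; principal=98423-671=97752; balance=319738-97752=221986
4. interest=⌊221986·21/10000⌋=466; principal=98423-466=97957; balance=221986-97957=124029
5. interest=⌊124029·21/10000⌋=260; principal=98423-260=98163; balance=124029-98163=25866
6. interest=⌊25866·21/10000⌋=54; principal=min(98423-54,25866)=25866; balance=25866-25866=0

1 1080 97343 417285
2 876 97547 319738
3 671 97752 221986
4 466 97957 124029
5 260 98163 25866
6 54 25866 0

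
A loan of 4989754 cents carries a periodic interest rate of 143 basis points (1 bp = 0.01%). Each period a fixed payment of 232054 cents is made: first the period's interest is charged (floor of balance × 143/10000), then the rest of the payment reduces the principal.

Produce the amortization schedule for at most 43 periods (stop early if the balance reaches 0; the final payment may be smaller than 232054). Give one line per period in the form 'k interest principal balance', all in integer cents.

1. interest=⌊4989754·143/10000⌋=71353; principal=232054-71353=160701; balance=4989754-160701=4829053
2. interest=⌊4829053·143/10000⌋=69055; principal=232054-69055=162999; balance=4829053-162999=4666054
3. interest=⌊4666054·143/10000⌋=66724; principal=232054-66724=165330; balance=4666054-165330=4500724
4. interest=⌊4500724·143/10000⌋=64360; principal=232054-64360=167694; balance=4500724-167694=4333030
5. interest=⌊4333030·143/10000⌋=61962; principal=232054-61962=170092; balance=4333030-170092=4162938
6. interest=⌊4162938·143/10000⌋=59530; principal=232054-59530=172524; balance=4162938-172524=3990414
7. interest=⌊3990414·143/10000⌋=57062; principal=232054-57062=174992; balance=3990414-174992=3815422
8. interest=⌊3815422·143/10000⌋=54560; principal=232054-54560=177494; balance=3815422-177494=3637928
9. interest=⌊3637928·143/10000⌋=52022; principal=232054-52022=180032; balance=3637928-180032=3457896
10. interest=⌊3457896·143/10000⌋=49447; principal=232054-49447=182607; balance=3457896-182607=3275289
11. interest=⌊3275289·143/10000⌋=46836; principal=232054-46836=185218; balance=3275289-185218=3090071
12. interest=⌊3090071·143/10000⌋=44188; principal=232054-44188=187866; balance=3090071-187866=2902205
13. interest=⌊2902205·143/10000⌋=41501; principal=232054-41501=190553; balance=2902205-190553=2711652
14. interest=⌊2711652·143/10000⌋=38776; principal=232054-38776=193278; balance=2711652-193278=2518374
15. interest=⌊2518374·143/10000⌋=36012; principal=232054-36012=196042; balance=2518374-196042=2322332
16. interest=⌊2322332·143/10000⌋=33209; principal=232054-33209=198845; balance=2322332-198845=2123487
17. interest=⌊2123487·143/10000⌋=30365; principal=232054-30365=201689; balance=2123487-201689=1921798
18. interest=⌊1921798·143/10000⌋=27481; principal=232054-27481=204573; balance=1921798-204573=1717225
19. interest=⌊1717225·143/10000⌋=24556; principal=232054-24556=207498; balance=1717225-207498=1509727
20. interest=⌊1509727·143/10000⌋=21589; principal=232054-21589=210465; balance=1509727-210465=1299262
21. interest=⌊1299262·143/10000⌋=18579; principal=232054-18579=213475; balance=1299262-213475=1085787
22. interest=⌊1085787·143/10000⌋=15526; principal=232054-15526=216528; balance=1085787-216528=869259
23. interest=⌊869259·143/10000⌋=12430; principal=232054-12430=219624; balance=869259-219624=649635
24. interest=⌊649635·143/10000⌋=9289; principal=232054-9289=222765; balance=649635-222765=426870
25. interest=⌊426870·143/10000⌋=6104; principal=232054-6104=225950; balance=426870-225950=200920
26. interest=⌊200920·143/10000⌋=2873; principal=min(232054-2873,200920)=200920; balance=200920-200920=0

1 71353 160701 4829053
2 69055 162999 4666054
3 66724 165330 4500724
4 64360 167694 4333030
5 61962 170092 4162938
6 59530 172524 3990414
7 57062 174992 3815422
8 54560 177494 3637928
9 52022 180032 3457896
10 49447 182607 3275289
11 46836 185218 3090071
12 44188 187866 2902205
13 41501 190553 2711652
14 38776 193278 2518374
15 36012 196042 2322332
16 33209 198845 2123487
17 30365 201689 1921798
18 27481 204573 1717225
19 24556 207498 1509727
20 21589 210465 1299262
21 18579 213475 1085787
22 15526 216528 869259
23 12430 219624 649635
24 9289 222765 426870
25 6104 225950 200920
26 2873 200920 0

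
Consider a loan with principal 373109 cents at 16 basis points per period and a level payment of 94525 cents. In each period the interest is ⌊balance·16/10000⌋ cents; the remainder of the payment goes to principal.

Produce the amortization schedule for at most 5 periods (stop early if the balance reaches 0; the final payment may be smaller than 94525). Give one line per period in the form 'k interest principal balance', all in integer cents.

1. interest=⌊373109·16/10000⌋=596; principal=94525-596=93929; balance=373109-93929=279180
2. interest=⌊279180·16/10000⌋=446; principal=94525-446=94079; balance=279180-94079=185101
3. interest=⌊185101·16/10000⌋=296; principal=94525-296=94229; balance=185101-94229=90872
4. interest=⌊90872·16/10000⌋=145; principal=min(94525-145,90872)=90872; balance=90872-90872=0

1 596 93929 279180
2 446 94079 185101
3 296 94229 90872
4 145 90872 0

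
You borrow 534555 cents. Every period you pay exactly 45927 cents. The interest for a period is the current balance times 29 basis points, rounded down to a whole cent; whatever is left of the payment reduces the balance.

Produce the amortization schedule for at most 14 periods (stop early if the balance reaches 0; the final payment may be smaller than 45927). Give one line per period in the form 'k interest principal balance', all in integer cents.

1. interest=⌊534555·29/10000⌋=1550; principal=45927-1550=44377; balance=534555-44377=490178
2. interest=⌊490178·29/10000⌋=1421; principal=45927-1421=44506; balance=490178-44506=445672
3. interest=⌊445672·29/10000⌋=1292; principal=45927-1292=44635; balance=445672-44635=401037
4. interest=⌊401037·29/10000⌋=1163; principal=45927-1163=44764; balance=401037-44764=356273
5. interest=⌊356273·29/10000⌋=1033; principal=45927-1033=44894; balance=356273-44894=311379
6. interest=⌊311379·29/10000⌋=902; principal=45927-902=45025; balance=311379-45025=266354
7. interest=⌊266354·29/10000⌋=772; principal=45927-772=45155; balance=266354-45155=221199
8. interest=⌊221199·29/10000⌋=641; principal=45927-641=45286; balance=221199-45286=175913
9. interest=⌊175913·29/10000⌋=510; principal=45927-510=45417; balance=175913-45417=130496
10. interest=⌊130496·29/10000⌋=378; principal=45927-378=45549; balance=130496-45549=84947
11. interest=⌊84947·29/10000⌋=246; principal=45927-246=45681; balance=84947-45681=39266
12. interest=⌊39266·29/10000⌋=113; principal=min(45927-113,39266)=39266; balance=39266-39266=0

1 1550 44377 490178
2 1421 44506 445672
3 1292 44635 401037
4 1163 44764 356273
5 1033 44894 311379
6 902 45025 266354
7 772 45155 221199
8 641 45286 175913
9 510 45417 130496
10 378 45549 84947
11 246 45681 39266
12 113 39266 0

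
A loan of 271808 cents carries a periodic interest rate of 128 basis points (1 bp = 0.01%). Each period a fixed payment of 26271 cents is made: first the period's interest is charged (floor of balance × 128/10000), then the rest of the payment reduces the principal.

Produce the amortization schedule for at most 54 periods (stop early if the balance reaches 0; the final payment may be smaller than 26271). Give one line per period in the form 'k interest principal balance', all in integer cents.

1 3479 22792 249016
2 3187 23084 225932
3 2891 23380 202552
4 2592 23679 178873
5 2289 23982 154891
6 1982 24289 130602
7 1671 24600 106002
8 1356 24915 81087
9 1037 25234 55853
10 714 25557 30296
11 387 25884 4412
12 56 4412 0

1. interest=⌊271808·128/10000⌋=3479; principal=26271-3479=22792; balance=271808-22792=249016
2. interest=⌊249016·128/10000⌋=3187; principal=26271-3187=23084; balance=249016-23084=225932
3. interest=⌊225932·128/10000⌋=2891; principal=26271-2891=23380; balance=225932-23380=202552
4. interest=⌊202552·128/10000⌋=2592; principal=26271-2592=23679; balance=202552-23679=178873
5. interest=⌊178873·128/10000⌋=2289; principal=26271-2289=23982; balance=178873-23982=154891
6. interest=⌊154891·128/10000⌋=1982; principal=26271-1982=24289; balance=154891-24289=130602
7. interest=⌊130602·128/10000⌋=1671; principal=26271-1671=24600; balance=130602-24600=106002
8. interest=⌊106002·128/10000⌋=1356; principal=26271-1356=24915; balance=106002-24915=81087
9. interest=⌊81087·128/10000⌋=1037; principal=26271-1037=25234; balance=81087-25234=55853
10. interest=⌊55853·128/10000⌋=714; principal=26271-714=25557; balance=55853-25557=30296
11. interest=⌊30296·128/10000⌋=387; principal=26271-387=25884; balance=30296-25884=4412
12. interest=⌊4412·128/10000⌋=56; principal=min(26271-56,4412)=4412; balance=4412-4412=0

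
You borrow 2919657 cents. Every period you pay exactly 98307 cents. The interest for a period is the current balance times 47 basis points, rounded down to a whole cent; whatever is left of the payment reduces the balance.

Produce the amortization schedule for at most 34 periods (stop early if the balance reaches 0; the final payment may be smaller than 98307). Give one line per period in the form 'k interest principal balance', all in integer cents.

1 13722 84585 2835072
2 13324 84983 2750089
3 12925 85382 2664707
4 12524 85783 2578924
5 12120 86187 2492737
6 11715 86592 2406145
7 11308 86999 2319146
8 10899 87408 2231738
9 10489 87818 2143920
10 10076 88231 2055689
11 9661 88646 1967043
12 9245 89062 1877981
13 8826 89481 1788500
14 8405 89902 1698598
15 7983 90324 1608274
16 7558 90749 1517525
17 7132 91175 1426350
18 6703 91604 1334746
19 6273 92034 1242712
20 5840 92467 1150245
21 5406 92901 1057344
22 4969 93338 964006
23 4530 93777 870229
24 4090 94217 776012
25 3647 94660 681352
26 3202 95105 586247
27 2755 95552 490695
28 2306 96001 394694
29 1855 96452 298242
30 1401 96906 201336
31 946 97361 103975
32 488 97819 6156
33 28 6156 0

1. interest=⌊2919657·47/10000⌋=13722; principal=98307-13722=84585; balance=2919657-84585=2835072
2. interest=⌊2835072·47/10000⌋=13324; principal=98307-13324=84983; balance=2835072-84983=2750089
3. interest=⌊2750089·47/10000⌋=12925; principal=98307-12925=85382; balance=2750089-85382=2664707
4. interest=⌊2664707·47/10000⌋=12524; principal=98307-12524=85783; balance=2664707-85783=2578924
5. interest=⌊2578924·47/10000⌋=12120; principal=98307-12120=86187; balance=2578924-86187=2492737
6. interest=⌊2492737·47/10000⌋=11715; principal=98307-11715=86592; balance=2492737-86592=2406145
7. interest=⌊2406145·47/10000⌋=11308; principal=98307-11308=86999; balance=2406145-86999=2319146
8. interest=⌊2319146·47/10000⌋=10899; principal=98307-10899=87408; balance=2319146-87408=2231738
9. interest=⌊2231738·47/10000⌋=10489; principal=98307-10489=87818; balance=2231738-87818=2143920
10. interest=⌊2143920·47/10000⌋=10076; principal=98307-10076=88231; balance=2143920-88231=2055689
11. interest=⌊2055689·47/10000⌋=9661; principal=98307-9661=88646; balance=2055689-88646=1967043
12. interest=⌊1967043·47/10000⌋=9245; principal=98307-9245=89062; balance=1967043-89062=1877981
13. interest=⌊1877981·47/10000⌋=8826; principal=98307-8826=89481; balance=1877981-89481=1788500
14. interest=⌊1788500·47/10000⌋=8405; principal=98307-8405=89902; balance=1788500-89902=1698598
15. interest=⌊1698598·47/10000⌋=7983; principal=98307-7983=90324; balance=1698598-90324=1608274
16. interest=⌊1608274·47/10000⌋=7558; principal=98307-7558=90749; balance=1608274-90749=1517525
17. interest=⌊1517525·47/10000⌋=7132; principal=98307-7132=91175; balance=1517525-91175=1426350
18. interest=⌊1426350·47/10000⌋=6703; principal=98307-6703=91604; balance=1426350-91604=1334746
19. interest=⌊1334746·47/10000⌋=6273; principal=98307-6273=92034; balance=1334746-92034=1242712
20. interest=⌊1242712·47/10000⌋=5840; principal=98307-5840=92467; balance=1242712-92467=1150245
21. interest=⌊1150245·47/10000⌋=5406; principal=98307-5406=92901; balance=1150245-92901=1057344
22. interest=⌊1057344·47/10000⌋=4969; principal=98307-4969=93338; balance=1057344-93338=964006
23. interest=⌊964006·47/10000⌋=4530; principal=98307-4530=93777; balance=964006-93777=870229
24. interest=⌊870229·47/10000⌋=4090; principal=98307-4090=94217; balance=870229-94217=776012
25. interest=⌊776012·47/10000⌋=3647; principal=98307-3647=94660; balance=776012-94660=681352
26. interest=⌊681352·47/10000⌋=3202; principal=98307-3202=95105; balance=681352-95105=586247
27. interest=⌊586247·47/10000⌋=2755; principal=98307-2755=95552; balance=586247-95552=490695
28. interest=⌊490695·47/10000⌋=2306; principal=98307-2306=96001; balance=490695-96001=394694
29. interest=⌊394694·47/10000⌋=1855; principal=98307-1855=96452; balance=394694-96452=298242
30. interest=⌊298242·47/10000⌋=1401; principal=98307-1401=96906; balance=298242-96906=201336
31. interest=⌊201336·47/10000⌋=946; principal=98307-946=97361; balance=201336-97361=103975
32. interest=⌊103975·47/10000⌋=488; principal=98307-488=97819; balance=103975-97819=6156
33. interest=⌊6156·47/10000⌋=28; principal=min(98307-28,6156)=6156; balance=6156-6156=0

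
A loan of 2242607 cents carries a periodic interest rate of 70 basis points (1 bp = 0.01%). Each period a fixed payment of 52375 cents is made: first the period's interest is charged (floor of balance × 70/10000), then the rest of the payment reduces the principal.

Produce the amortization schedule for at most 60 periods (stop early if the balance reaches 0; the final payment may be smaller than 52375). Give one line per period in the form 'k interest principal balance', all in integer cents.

1 15698 36677 2205930
2 15441 36934 2168996
3 15182 37193 2131803
4 14922 37453 2094350
5 14660 37715 2056635
6 14396 37979 2018656
7 14130 38245 1980411
8 13862 38513 1941898
9 13593 38782 1903116
10 13321 39054 1864062
11 13048 39327 1824735
12 12773 39602 1785133
13 12495 39880 1745253
14 12216 40159 1705094
15 11935 40440 1664654
16 11652 40723 1623931
17 11367 41008 1582923
18 11080 41295 1541628
19 10791 41584 1500044
20 10500 41875 1458169
21 10207 42168 1416001
22 9912 42463 1373538
23 9614 42761 1330777
24 9315 43060 1287717
25 9014 43361 1244356
26 8710 43665 1200691
27 8404 43971 1156720
28 8097 44278 1112442
29 7787 44588 1067854
30 7474 44901 1022953
31 7160 45215 977738
32 6844 45531 932207
33 6525 45850 886357
34 6204 46171 840186
35 5881 46494 793692
36 5555 46820 746872
37 5228 47147 699725
38 4898 47477 652248
39 4565 47810 604438
40 4231 48144 556294
41 3894 48481 507813
42 3554 48821 458992
43 3212 49163 409829
44 2868 49507 360322
45 2522 49853 310469
46 2173 50202 260267
47 1821 50554 209713
48 1467 50908 158805
49 1111 51264 107541
50 752 51623 55918
51 391 51984 3934
52 27 3934 0

1. interest=⌊2242607·70/10000⌋=15698; principal=52375-15698=36677; balance=2242607-36677=2205930
2. interest=⌊2205930·70/10000⌋=15441; principal=52375-15441=36934; balance=2205930-36934=2168996
3. interest=⌊2168996·70/10000⌋=15182; principal=52375-15182=37193; balance=2168996-37193=2131803
4. interest=⌊2131803·70/10000⌋=14922; principal=52375-14922=37453; balance=2131803-37453=2094350
5. interest=⌊2094350·70/10000⌋=14660; principal=52375-14660=37715; balance=2094350-37715=2056635
6. interest=⌊2056635·70/10000⌋=14396; principal=52375-14396=37979; balance=2056635-37979=2018656
7. interest=⌊2018656·70/10000⌋=14130; principal=52375-14130=38245; balance=2018656-38245=1980411
8. interest=⌊1980411·70/10000⌋=13862; principal=52375-13862=38513; balance=1980411-38513=1941898
9. interest=⌊1941898·70/10000⌋=13593; principal=52375-13593=38782; balance=1941898-38782=1903116
10. interest=⌊1903116·70/10000⌋=13321; principal=52375-13321=39054; balance=1903116-39054=1864062
11. interest=⌊1864062·70/10000⌋=13048; principal=52375-13048=39327; balance=1864062-39327=1824735
12. interest=⌊1824735·70/10000⌋=12773; principal=52375-12773=39602; balance=1824735-39602=1785133
13. interest=⌊1785133·70/10000⌋=12495; principal=52375-12495=39880; balance=1785133-39880=1745253
14. interest=⌊1745253·70/10000⌋=12216; principal=52375-12216=40159; balance=1745253-40159=1705094
15. interest=⌊1705094·70/10000⌋=11935; principal=52375-11935=40440; balance=1705094-40440=1664654
16. interest=⌊1664654·70/10000⌋=11652; principal=52375-11652=40723; balance=1664654-40723=1623931
17. interest=⌊1623931·70/10000⌋=11367; principal=52375-11367=41008; balance=1623931-41008=1582923
18. interest=⌊1582923·70/10000⌋=11080; principal=52375-11080=41295; balance=1582923-41295=1541628
19. interest=⌊1541628·70/10000⌋=10791; principal=52375-10791=41584; balance=1541628-41584=1500044
20. interest=⌊1500044·70/10000⌋=10500; principal=52375-10500=41875; balance=1500044-41875=1458169
21. interest=⌊1458169·70/10000⌋=10207; principal=52375-10207=42168; balance=1458169-42168=1416001
22. interest=⌊1416001·70/10000⌋=9912; principal=52375-9912=42463; balance=1416001-42463=1373538
23. interest=⌊1373538·70/10000⌋=9614; principal=52375-9614=42761; balance=1373538-42761=1330777
24. interest=⌊1330777·70/10000⌋=9315; principal=52375-9315=43060; balance=1330777-43060=1287717
25. interest=⌊1287717·70/10000⌋=9014; principal=52375-9014=43361; balance=1287717-43361=1244356
26. interest=⌊1244356·70/10000⌋=8710; principal=52375-8710=43665; balance=1244356-43665=1200691
27. interest=⌊1200691·70/10000⌋=8404; principal=52375-8404=43971; balance=1200691-43971=1156720
28. interest=⌊1156720·70/10000⌋=8097; principal=52375-8097=44278; balance=1156720-44278=1112442
29. interest=⌊1112442·70/10000⌋=7787; principal=52375-7787=44588; balance=1112442-44588=1067854
30. interest=⌊1067854·70/10000⌋=7474; principal=52375-7474=44901; balance=1067854-44901=1022953
31. interest=⌊1022953·70/10000⌋=7160; principal=52375-7160=45215; balance=1022953-45215=977738
32. interest=⌊977738·70/10000⌋=6844; principal=52375-6844=45531; balance=977738-45531=932207
33. interest=⌊932207·70/10000⌋=6525; principal=52375-6525=45850; balance=932207-45850=886357
34. interest=⌊886357·70/10000⌋=6204; principal=52375-6204=46171; balance=886357-46171=840186
35. interest=⌊840186·70/10000⌋=5881; principal=52375-5881=46494; balance=840186-46494=793692
36. interest=⌊793692·70/10000⌋=5555; principal=52375-5555=46820; balance=793692-46820=746872
37. interest=⌊746872·70/10000⌋=5228; principal=52375-5228=47147; balance=746872-47147=699725
38. interest=⌊699725·70/10000⌋=4898; principal=52375-4898=47477; balance=699725-47477=652248
39. interest=⌊652248·70/10000⌋=4565; principal=52375-4565=47810; balance=652248-47810=604438
40. interest=⌊604438·70/10000⌋=4231; principal=52375-4231=48144; balance=604438-48144=556294
41. interest=⌊556294·70/10000⌋=3894; principal=52375-3894=48481; balance=556294-48481=507813
42. interest=⌊507813·70/10000⌋=3554; principal=52375-3554=48821; balance=507813-48821=458992
43. interest=⌊458992·70/10000⌋=3212; principal=52375-3212=49163; balance=458992-49163=409829
44. interest=⌊409829·70/10000⌋=2868; principal=52375-2868=49507; balance=409829-49507=360322
45. interest=⌊360322·70/10000⌋=2522; principal=52375-2522=49853; balance=360322-49853=310469
46. interest=⌊310469·70/10000⌋=2173; principal=52375-2173=50202; balance=310469-50202=260267
47. interest=⌊260267·70/10000⌋=1821; principal=52375-1821=50554; balance=260267-50554=209713
48. interest=⌊209713·70/10000⌋=1467; principal=52375-1467=50908; balance=209713-50908=158805
49. interest=⌊158805·70/10000⌋=1111; principal=52375-1111=51264; balance=158805-51264=107541
50. interest=⌊107541·70/10000⌋=752; principal=52375-752=51623; balance=107541-51623=55918
51. interest=⌊55918·70/10000⌋=391; principal=52375-391=51984; balance=55918-51984=3934
52. interest=⌊3934·70/10000⌋=27; principal=min(52375-27,3934)=3934; balance=3934-3934=0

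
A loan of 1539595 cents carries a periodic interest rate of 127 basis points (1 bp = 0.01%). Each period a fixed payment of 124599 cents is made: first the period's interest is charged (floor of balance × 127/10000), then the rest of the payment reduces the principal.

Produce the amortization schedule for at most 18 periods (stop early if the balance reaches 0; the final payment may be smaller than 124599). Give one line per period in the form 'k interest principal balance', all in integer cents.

1. interest=⌊1539595·127/10000⌋=19552; principal=124599-19552=105047; balance=1539595-105047=1434548
2. interest=⌊1434548·127/10000⌋=18218; principal=124599-18218=106381; balance=1434548-106381=1328167
3. interest=⌊1328167·127/10000⌋=16867; principal=124599-16867=107732; balance=1328167-107732=1220435
4. interest=⌊1220435·127/10000⌋=15499; principal=124599-15499=109100; balance=1220435-109100=1111335
5. interest=⌊1111335·127/10000⌋=14113; principal=124599-14113=110486; balance=1111335-110486=1000849
6. interest=⌊1000849·127/10000⌋=12710; principal=124599-12710=111889; balance=1000849-111889=888960
7. interest=⌊888960·127/10000⌋=11289; principal=124599-11289=113310; balance=888960-113310=775650
8. interest=⌊775650·127/10000⌋=9850; principal=124599-9850=114749; balance=775650-114749=660901
9. interest=⌊660901·127/10000⌋=8393; principal=124599-8393=116206; balance=660901-116206=544695
10. interest=⌊544695·127/10000⌋=6917; principal=124599-6917=117682; balance=544695-117682=427013
11. interest=⌊427013·127/10000⌋=5423; principal=124599-5423=119176; balance=427013-119176=307837
12. interest=⌊307837·127/10000⌋=3909; principal=124599-3909=120690; balance=307837-120690=187147
13. interest=⌊187147·127/10000⌋=2376; principal=124599-2376=122223; balance=187147-122223=64924
14. interest=⌊64924·127/10000⌋=824; principal=min(124599-824,64924)=64924; balance=64924-64924=0

1 19552 105047 1434548
2 18218 106381 1328167
3 16867 107732 1220435
4 15499 109100 1111335
5 14113 110486 1000849
6 12710 111889 888960
7 11289 113310 775650
8 9850 114749 660901
9 8393 116206 544695
10 6917 117682 427013
11 5423 119176 307837
12 3909 120690 187147
13 2376 122223 64924
14 824 64924 0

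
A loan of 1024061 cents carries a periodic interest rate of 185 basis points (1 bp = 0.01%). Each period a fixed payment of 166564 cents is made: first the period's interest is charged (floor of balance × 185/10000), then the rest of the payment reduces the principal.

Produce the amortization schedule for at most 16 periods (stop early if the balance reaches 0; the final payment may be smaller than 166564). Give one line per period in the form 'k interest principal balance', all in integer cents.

1. interest=⌊1024061·185/10000⌋=18945; principal=166564-18945=147619; balance=1024061-147619=876442
2. interest=⌊876442·185/10000⌋=16214; principal=166564-16214=150350; balance=876442-150350=726092
3. interest=⌊726092·185/10000⌋=13432; principal=166564-13432=153132; balance=726092-153132=572960
4. interest=⌊572960·185/10000⌋=10599; principal=166564-10599=155965; balance=572960-155965=416995
5. interest=⌊416995·185/10000⌋=7714; principal=166564-7714=158850; balance=416995-158850=258145
6. interest=⌊258145·185/10000⌋=4775; principal=166564-4775=161789; balance=258145-161789=96356
7. interest=⌊96356·185/10000⌋=1782; principal=min(166564-1782,96356)=96356; balance=96356-96356=0

1 18945 147619 876442
2 16214 150350 726092
3 13432 153132 572960
4 10599 155965 416995
5 7714 158850 258145
6 4775 161789 96356
7 1782 96356 0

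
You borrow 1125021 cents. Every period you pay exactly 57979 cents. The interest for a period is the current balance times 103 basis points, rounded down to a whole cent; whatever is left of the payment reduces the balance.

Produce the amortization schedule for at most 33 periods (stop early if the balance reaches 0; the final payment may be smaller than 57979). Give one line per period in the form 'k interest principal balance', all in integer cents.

1 11587 46392 1078629
2 11109 46870 1031759
3 10627 47352 984407
4 10139 47840 936567
5 9646 48333 888234
6 9148 48831 839403
7 8645 49334 790069
8 8137 49842 740227
9 7624 50355 689872
10 7105 50874 638998
11 6581 51398 587600
12 6052 51927 535673
13 5517 52462 483211
14 4977 53002 430209
15 4431 53548 376661
16 3879 54100 322561
17 3322 54657 267904
18 2759 55220 212684
19 2190 55789 156895
20 1616 56363 100532
21 1035 56944 43588
22 448 43588 0

1. interest=⌊1125021·103/10000⌋=11587; principal=57979-11587=46392; balance=1125021-46392=1078629
2. interest=⌊1078629·103/10000⌋=11109; principal=57979-11109=46870; balance=1078629-46870=1031759
3. interest=⌊1031759·103/10000⌋=10627; principal=57979-10627=47352; balance=1031759-47352=984407
4. interest=⌊984407·103/10000⌋=10139; principal=57979-10139=47840; balance=984407-47840=936567
5. interest=⌊936567·103/10000⌋=9646; principal=57979-9646=48333; balance=936567-48333=888234
6. interest=⌊888234·103/10000⌋=9148; principal=57979-9148=48831; balance=888234-48831=839403
7. interest=⌊839403·103/10000⌋=8645; principal=57979-8645=49334; balance=839403-49334=790069
8. interest=⌊790069·103/10000⌋=8137; principal=57979-8137=49842; balance=790069-49842=740227
9. interest=⌊740227·103/10000⌋=7624; principal=57979-7624=50355; balance=740227-50355=689872
10. interest=⌊689872·103/10000⌋=7105; principal=57979-7105=50874; balance=689872-50874=638998
11. interest=⌊638998·103/10000⌋=6581; principal=57979-6581=51398; balance=638998-51398=587600
12. interest=⌊587600·103/10000⌋=6052; principal=57979-6052=51927; balance=587600-51927=535673
13. interest=⌊535673·103/10000⌋=5517; principal=57979-5517=52462; balance=535673-52462=483211
14. interest=⌊483211·103/10000⌋=4977; principal=57979-4977=53002; balance=483211-53002=430209
15. interest=⌊430209·103/10000⌋=4431; principal=57979-4431=53548; balance=430209-53548=376661
16. interest=⌊376661·103/10000⌋=3879; principal=57979-3879=54100; balance=376661-54100=322561
17. interest=⌊322561·103/10000⌋=3322; principal=57979-3322=54657; balance=322561-54657=267904
18. interest=⌊267904·103/10000⌋=2759; principal=57979-2759=55220; balance=267904-55220=212684
19. interest=⌊212684·103/10000⌋=2190; principal=57979-2190=55789; balance=212684-55789=156895
20. interest=⌊156895·103/10000⌋=1616; principal=57979-1616=56363; balance=156895-56363=100532
21. interest=⌊100532·103/10000⌋=1035; principal=57979-1035=56944; balance=100532-56944=43588
22. interest=⌊43588·103/10000⌋=448; principal=min(57979-448,43588)=43588; balance=43588-43588=0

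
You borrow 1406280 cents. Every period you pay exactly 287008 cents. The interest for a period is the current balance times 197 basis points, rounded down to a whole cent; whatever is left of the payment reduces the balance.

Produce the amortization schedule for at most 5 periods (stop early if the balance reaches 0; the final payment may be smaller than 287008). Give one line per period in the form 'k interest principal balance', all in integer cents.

1. interest=⌊1406280·197/10000⌋=27703; principal=287008-27703=259305; balance=1406280-259305=1146975
2. interest=⌊1146975·197/10000⌋=22595; principal=287008-22595=264413; balance=1146975-264413=882562
3. interest=⌊882562·197/10000⌋=17386; principal=287008-17386=269622; balance=882562-269622=612940
4. interest=⌊612940·197/10000⌋=12074; principal=287008-12074=274934; balance=612940-274934=338006
5. interest=⌊338006·197/10000⌋=6658; principal=287008-6658=280350; balance=338006-280350=57656

1 27703 259305 1146975
2 22595 264413 882562
3 17386 269622 612940
4 12074 274934 338006
5 6658 280350 57656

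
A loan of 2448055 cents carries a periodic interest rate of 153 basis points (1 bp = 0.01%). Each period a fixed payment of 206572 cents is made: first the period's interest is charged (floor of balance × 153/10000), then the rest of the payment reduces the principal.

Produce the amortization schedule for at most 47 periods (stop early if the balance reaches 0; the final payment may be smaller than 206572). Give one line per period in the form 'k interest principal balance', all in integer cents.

1 37455 169117 2278938
2 34867 171705 2107233
3 32240 174332 1932901
4 29573 176999 1755902
5 26865 179707 1576195
6 24115 182457 1393738
7 21324 185248 1208490
8 18489 188083 1020407
9 15612 190960 829447
10 12690 193882 635565
11 9724 196848 438717
12 6712 199860 238857
13 3654 202918 35939
14 549 35939 0

1. interest=⌊2448055·153/10000⌋=37455; principal=206572-37455=169117; balance=2448055-169117=2278938
2. interest=⌊2278938·153/10000⌋=34867; principal=206572-34867=171705; balance=2278938-171705=2107233
3. interest=⌊2107233·153/10000⌋=32240; principal=206572-32240=174332; balance=2107233-174332=1932901
4. interest=⌊1932901·153/10000⌋=29573; principal=206572-29573=176999; balance=1932901-176999=1755902
5. interest=⌊1755902·153/10000⌋=26865; principal=206572-26865=179707; balance=1755902-179707=1576195
6. interest=⌊1576195·153/10000⌋=24115; principal=206572-24115=182457; balance=1576195-182457=1393738
7. interest=⌊1393738·153/10000⌋=21324; principal=206572-21324=185248; balance=1393738-185248=1208490
8. interest=⌊1208490·153/10000⌋=18489; principal=206572-18489=188083; balance=1208490-188083=1020407
9. interest=⌊1020407·153/10000⌋=15612; principal=206572-15612=190960; balance=1020407-190960=829447
10. interest=⌊829447·153/10000⌋=12690; principal=206572-12690=193882; balance=829447-193882=635565
11. interest=⌊635565·153/10000⌋=9724; principal=206572-9724=196848; balance=635565-196848=438717
12. interest=⌊438717·153/10000⌋=6712; principal=206572-6712=199860; balance=438717-199860=238857
13. interest=⌊238857·153/10000⌋=3654; principal=206572-3654=202918; balance=238857-202918=35939
14. interest=⌊35939·153/10000⌋=549; principal=min(206572-549,35939)=35939; balance=35939-35939=0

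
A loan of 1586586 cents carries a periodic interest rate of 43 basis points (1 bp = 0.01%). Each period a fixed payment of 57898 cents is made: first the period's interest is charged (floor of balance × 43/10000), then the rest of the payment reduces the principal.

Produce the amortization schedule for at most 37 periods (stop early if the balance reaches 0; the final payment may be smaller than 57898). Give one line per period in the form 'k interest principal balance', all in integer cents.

1. interest=⌊1586586·43/10000⌋=6822; principal=57898-6822=51076; balance=1586586-51076=1535510
2. interest=⌊1535510·43/10000⌋=6602; principal=57898-6602=51296; balance=1535510-51296=1484214
3. interest=⌊1484214·43/10000⌋=6382; principal=57898-6382=51516; balance=1484214-51516=1432698
4. interest=⌊1432698·43/10000⌋=6160; principal=57898-6160=51738; balance=1432698-51738=1380960
5. interest=⌊1380960·43/10000⌋=5938; principal=57898-5938=51960; balance=1380960-51960=1329000
6. interest=⌊1329000·43/10000⌋=5714; principal=57898-5714=52184; balance=1329000-52184=1276816
7. interest=⌊1276816·43/10000⌋=5490; principal=57898-5490=52408; balance=1276816-52408=1224408
8. interest=⌊1224408·43/10000⌋=5264; principal=57898-5264=52634; balance=1224408-52634=1171774
9. interest=⌊1171774·43/10000⌋=5038; principal=57898-5038=52860; balance=1171774-52860=1118914
10. interest=⌊1118914·43/10000⌋=4811; principal=57898-4811=53087; balance=1118914-53087=1065827
11. interest=⌊1065827·43/10000⌋=4583; principal=57898-4583=53315; balance=1065827-53315=1012512
12. interest=⌊1012512·43/10000⌋=4353; principal=57898-4353=53545; balance=1012512-53545=958967
13. interest=⌊958967·43/10000⌋=4123; principal=57898-4123=53775; balance=958967-53775=905192
14. interest=⌊905192·43/10000⌋=3892; principal=57898-3892=54006; balance=905192-54006=851186
15. interest=⌊851186·43/10000⌋=3660; principal=57898-3660=54238; balance=851186-54238=796948
16. interest=⌊796948·43/10000⌋=3426; principal=57898-3426=54472; balance=796948-54472=742476
17. interest=⌊742476·43/10000⌋=3192; principal=57898-3192=54706; balance=742476-54706=687770
18. interest=⌊687770·43/10000⌋=2957; principal=57898-2957=54941; balance=687770-54941=632829
19. interest=⌊632829·43/10000⌋=2721; principal=57898-2721=55177; balance=632829-55177=577652
20. interest=⌊577652·43/10000⌋=2483; principal=57898-2483=55415; balance=577652-55415=522237
21. interest=⌊522237·43/10000⌋=2245; principal=57898-2245=55653; balance=522237-55653=466584
22. interest=⌊466584·43/10000⌋=2006; principal=57898-2006=55892; balance=466584-55892=410692
23. interest=⌊410692·43/10000⌋=1765; principal=57898-1765=56133; balance=410692-56133=354559
24. interest=⌊354559·43/10000⌋=1524; principal=57898-1524=56374; balance=354559-56374=298185
25. interest=⌊298185·43/10000⌋=1282; principal=57898-1282=56616; balance=298185-56616=241569
26. interest=⌊241569·43/10000⌋=1038; principal=57898-1038=56860; balance=241569-56860=184709
27. interest=⌊184709·43/10000⌋=794; principal=57898-794=57104; balance=184709-57104=127605
28. interest=⌊127605·43/10000⌋=548; principal=57898-548=57350; balance=127605-57350=70255
29. interest=⌊70255·43/10000⌋=302; principal=57898-302=57596; balance=70255-57596=12659
30. interest=⌊12659·43/10000⌋=54; principal=min(57898-54,12659)=12659; balance=12659-12659=0

1 6822 51076 1535510
2 6602 51296 1484214
3 6382 51516 1432698
4 6160 51738 1380960
5 5938 51960 1329000
6 5714 52184 1276816
7 5490 52408 1224408
8 5264 52634 1171774
9 5038 52860 1118914
10 4811 53087 1065827
11 4583 53315 1012512
12 4353 53545 958967
13 4123 53775 905192
14 3892 54006 851186
15 3660 54238 796948
16 3426 54472 742476
17 3192 54706 687770
18 2957 54941 632829
19 2721 55177 577652
20 2483 55415 522237
21 2245 55653 466584
22 2006 55892 410692
23 1765 56133 354559
24 1524 56374 298185
25 1282 56616 241569
26 1038 56860 184709
27 794 57104 127605
28 548 57350 70255
29 302 57596 12659
30 54 12659 0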